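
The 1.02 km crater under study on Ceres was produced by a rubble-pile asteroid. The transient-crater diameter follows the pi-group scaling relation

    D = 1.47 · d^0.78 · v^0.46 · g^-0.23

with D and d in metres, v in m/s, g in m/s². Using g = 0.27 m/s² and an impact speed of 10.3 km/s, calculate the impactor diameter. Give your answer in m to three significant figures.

d ≈ 12.8 m

Rearranging for d: d = [D / (1.47 · 10300^0.46 · 0.27^-0.23)]^(1/0.78).
D = 1020 m.
10300^0.46 = 70.13
0.27^-0.23 = 1.351
Denominator = 1.47 × 70.13 × 1.351 = 139.3
D / 139.3 = 1020 / 139.3 = 7.322
d = 7.322^(1/0.78) = 7.322^1.2821 = 12.84 m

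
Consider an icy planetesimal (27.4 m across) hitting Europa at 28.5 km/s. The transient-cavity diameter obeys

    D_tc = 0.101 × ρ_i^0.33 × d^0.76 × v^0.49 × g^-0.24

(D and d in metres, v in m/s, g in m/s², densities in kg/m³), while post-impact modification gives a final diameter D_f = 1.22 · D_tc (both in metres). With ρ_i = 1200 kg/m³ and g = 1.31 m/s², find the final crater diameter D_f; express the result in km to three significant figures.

v = 28500 m/s.
ρ_i^0.33 = 1200^0.33 = 10.38
d^0.76 = 27.4^0.76 = 12.38
v^0.49 = 28500^0.49 = 152.4
g^-0.24 = 1.31^-0.24 = 0.9372
D_tc = 0.101 × 10.38 × 12.38 × 152.4 × 0.9372 = 1854 m
D_f = 1.22 × 1854 = 2262 m
     = 2.262 km

D_f ≈ 2.26 km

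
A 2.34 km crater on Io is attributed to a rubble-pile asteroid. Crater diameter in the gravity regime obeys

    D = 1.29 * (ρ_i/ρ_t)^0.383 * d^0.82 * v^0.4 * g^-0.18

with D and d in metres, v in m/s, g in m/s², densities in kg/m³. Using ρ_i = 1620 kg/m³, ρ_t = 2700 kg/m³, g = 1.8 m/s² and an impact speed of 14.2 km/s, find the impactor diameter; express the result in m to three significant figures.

Rearranging for d: d = [D / (1.29 · (1620/2700)^0.383 · 14200^0.4 · 1.8^-0.18)]^(1/0.82).
D = 2340 m.
(1620/2700)^0.383 = 0.8223
14200^0.4 = 45.81
1.8^-0.18 = 0.8996
Denominator = 1.29 × 0.8223 × 45.81 × 0.8996 = 43.71
D / 43.71 = 2340 / 43.71 = 53.53
d = 53.53^(1/0.82) = 53.53^1.2195 = 128.2 m

d ≈ 128 m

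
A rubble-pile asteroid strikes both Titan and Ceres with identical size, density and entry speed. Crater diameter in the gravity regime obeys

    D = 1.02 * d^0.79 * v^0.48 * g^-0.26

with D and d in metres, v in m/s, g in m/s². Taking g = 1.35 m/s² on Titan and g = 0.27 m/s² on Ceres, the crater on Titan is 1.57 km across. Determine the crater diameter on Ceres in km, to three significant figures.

All impactor-dependent factors cancel in the ratio, leaving D_Ceres/D_Titan = (g_Ceres/g_Titan)^-0.26.
(0.27/1.35)^-0.26 = 0.2000^-0.26 = 1.520
D_Ceres = 1.520 × 1.57 km = 2.39 km

D ≈ 2.39 km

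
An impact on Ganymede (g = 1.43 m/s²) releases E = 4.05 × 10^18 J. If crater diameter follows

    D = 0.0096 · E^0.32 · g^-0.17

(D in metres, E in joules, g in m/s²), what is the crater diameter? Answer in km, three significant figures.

E^0.32 = (4.05 × 10^18)^0.32 = 9.003 × 10^5
g^-0.17 = 1.43^-0.17 = 0.9410
D = 0.0096 × 9.003 × 10^5 × 0.9410 = 8133 m
   = 8.133 km

D ≈ 8.13 km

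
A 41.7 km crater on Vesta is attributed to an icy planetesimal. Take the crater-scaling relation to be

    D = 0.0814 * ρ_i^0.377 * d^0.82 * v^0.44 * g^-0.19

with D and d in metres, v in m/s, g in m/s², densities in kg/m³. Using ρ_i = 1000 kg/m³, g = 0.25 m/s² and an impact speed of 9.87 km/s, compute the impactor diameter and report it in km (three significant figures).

Rearranging for d: d = [D / (0.0814 · 1000^0.377 · 9870^0.44 · 0.25^-0.19)]^(1/0.82).
D = 41700 m.
1000^0.377 = 13.52
9870^0.44 = 57.21
0.25^-0.19 = 1.301
Denominator = 0.0814 × 13.52 × 57.21 × 1.301 = 81.91
D / 81.91 = 41700 / 81.91 = 509.1
d = 509.1^(1/0.82) = 509.1^1.2195 = 2000 m

d ≈ 2.00 km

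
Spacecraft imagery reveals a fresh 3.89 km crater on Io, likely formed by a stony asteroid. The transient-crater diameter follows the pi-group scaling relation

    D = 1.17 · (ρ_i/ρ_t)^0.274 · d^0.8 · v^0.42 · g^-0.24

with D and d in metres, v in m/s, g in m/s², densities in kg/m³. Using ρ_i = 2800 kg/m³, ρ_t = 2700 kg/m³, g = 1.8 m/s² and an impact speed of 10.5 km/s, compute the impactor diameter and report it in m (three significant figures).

Rearranging for d: d = [D / (1.17 · (2800/2700)^0.274 · 10500^0.42 · 1.8^-0.24)]^(1/0.8).
D = 3890 m.
(2800/2700)^0.274 = 1.010
10500^0.42 = 48.85
1.8^-0.24 = 0.8684
Denominator = 1.17 × 1.010 × 48.85 × 0.8684 = 50.13
D / 50.13 = 3890 / 50.13 = 77.60
d = 77.60^(1/0.8) = 77.60^1.25 = 230.3 m

d ≈ 230 m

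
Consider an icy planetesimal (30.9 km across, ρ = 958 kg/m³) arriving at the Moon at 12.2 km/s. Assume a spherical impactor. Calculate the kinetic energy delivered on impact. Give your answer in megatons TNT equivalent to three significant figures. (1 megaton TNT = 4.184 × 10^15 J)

E ≈ 2.63 × 10^8 Mt TNT

d = 30900 m; v = 12200 m/s.
Mass m = (π/6) ρ d³ = (π/6) × 958 × (30900)³ = 1.480 × 10^16 kg
E = ½ m v² = 0.5 × 1.480 × 10^16 × (12200)² = 1.101 × 10^24 J
   = 1.101 × 10^24 / 4.184×10^15 = 2.631 × 10^8 Mt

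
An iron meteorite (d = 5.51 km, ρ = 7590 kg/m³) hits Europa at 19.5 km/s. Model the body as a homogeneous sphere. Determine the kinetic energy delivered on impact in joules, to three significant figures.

d = 5510 m; v = 19500 m/s.
Mass m = (π/6) ρ d³ = (π/6) × 7590 × (5510)³ = 6.648 × 10^14 kg
E = ½ m v² = 0.5 × 6.648 × 10^14 × (19500)² = 1.264 × 10^23 J

E ≈ 1.26 × 10^23 J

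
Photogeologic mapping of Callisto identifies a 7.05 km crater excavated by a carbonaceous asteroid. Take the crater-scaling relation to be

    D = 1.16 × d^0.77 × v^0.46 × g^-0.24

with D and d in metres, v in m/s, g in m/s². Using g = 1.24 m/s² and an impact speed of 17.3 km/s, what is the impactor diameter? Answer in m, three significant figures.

d ≈ 258 m

Rearranging for d: d = [D / (1.16 · 17300^0.46 · 1.24^-0.24)]^(1/0.77).
D = 7050 m.
17300^0.46 = 89.02
1.24^-0.24 = 0.9497
Denominator = 1.16 × 89.02 × 0.9497 = 98.07
D / 98.07 = 7050 / 98.07 = 71.89
d = 71.89^(1/0.77) = 71.89^1.2987 = 257.8 m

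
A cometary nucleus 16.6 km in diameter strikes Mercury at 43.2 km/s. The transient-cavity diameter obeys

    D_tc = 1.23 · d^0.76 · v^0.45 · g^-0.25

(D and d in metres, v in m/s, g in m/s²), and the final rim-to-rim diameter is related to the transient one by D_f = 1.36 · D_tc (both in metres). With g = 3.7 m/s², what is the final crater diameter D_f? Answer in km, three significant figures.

In SI: d = 16600 m, v = 43200 m/s.
d^0.76 = 16600^0.76 = 1612
v^0.45 = 43200^0.45 = 121.9
g^-0.25 = 3.7^-0.25 = 0.7210
D_tc = 1.23 × 1612 × 121.9 × 0.7210 = 1.743 × 10^5 m
D_f = 1.36 × 1.743 × 10^5 = 2.370 × 10^5 m
     = 237.0 km

D_f ≈ 237 km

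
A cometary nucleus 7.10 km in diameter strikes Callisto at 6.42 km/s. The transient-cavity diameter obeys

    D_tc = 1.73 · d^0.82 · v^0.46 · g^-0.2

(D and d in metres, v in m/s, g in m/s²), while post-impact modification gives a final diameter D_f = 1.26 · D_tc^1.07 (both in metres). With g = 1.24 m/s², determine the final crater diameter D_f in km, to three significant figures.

In SI: d = 7100 m, v = 6420 m/s.
d^0.82 = 7100^0.82 = 1439
v^0.46 = 6420^0.46 = 56.42
g^-0.2 = 1.24^-0.2 = 0.9579
D_tc = 1.73 × 1439 × 56.42 × 0.9579 = 1.345 × 10^5 m
D_f = 1.26 × (1.345 × 10^5)^1.07 = 3.873 × 10^5 m
     = 387.3 km

D_f ≈ 387 km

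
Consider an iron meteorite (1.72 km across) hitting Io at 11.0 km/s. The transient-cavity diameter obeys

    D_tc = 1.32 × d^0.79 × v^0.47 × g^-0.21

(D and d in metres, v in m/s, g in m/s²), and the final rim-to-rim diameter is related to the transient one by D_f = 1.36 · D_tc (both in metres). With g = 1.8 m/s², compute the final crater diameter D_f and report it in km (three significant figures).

In SI: d = 1720 m, v = 11000 m/s.
d^0.79 = 1720^0.79 = 359.8
v^0.47 = 11000^0.47 = 79.33
g^-0.21 = 1.8^-0.21 = 0.8839
D_tc = 1.32 × 359.8 × 79.33 × 0.8839 = 33300 m
D_f = 1.36 × 33300 = 45288 m
     = 45.29 km

D_f ≈ 45.3 km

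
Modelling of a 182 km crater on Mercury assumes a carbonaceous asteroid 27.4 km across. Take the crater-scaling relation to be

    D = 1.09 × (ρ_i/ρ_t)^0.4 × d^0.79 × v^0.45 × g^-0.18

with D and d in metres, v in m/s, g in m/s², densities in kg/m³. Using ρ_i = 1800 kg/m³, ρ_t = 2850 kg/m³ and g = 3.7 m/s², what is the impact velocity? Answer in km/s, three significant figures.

Rearranging for v: v = [D / (1.09 · (1800/2850)^0.4 · 27400^0.79 · 3.7^-0.18)]^(1/0.45).
D = 182000 m.
(1800/2850)^0.4 = 0.8321
27400^0.79 = 3205
3.7^-0.18 = 0.7902
Denominator = 1.09 × 0.8321 × 3205 × 0.7902 = 2297
D / 2297 = 182000 / 2297 = 79.23
v = 79.23^(1/0.45) = 79.23^2.2222 = 16585 m/s

v ≈ 16.6 km/s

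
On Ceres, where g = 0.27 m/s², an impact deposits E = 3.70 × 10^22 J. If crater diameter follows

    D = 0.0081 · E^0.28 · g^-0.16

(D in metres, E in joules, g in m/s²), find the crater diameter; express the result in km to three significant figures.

D ≈ 20.8 km

E^0.28 = (3.70 × 10^22)^0.28 = 2.085 × 10^6
g^-0.16 = 0.27^-0.16 = 1.233
D = 0.0081 × 2.085 × 10^6 × 1.233 = 20824 m
   = 20.82 km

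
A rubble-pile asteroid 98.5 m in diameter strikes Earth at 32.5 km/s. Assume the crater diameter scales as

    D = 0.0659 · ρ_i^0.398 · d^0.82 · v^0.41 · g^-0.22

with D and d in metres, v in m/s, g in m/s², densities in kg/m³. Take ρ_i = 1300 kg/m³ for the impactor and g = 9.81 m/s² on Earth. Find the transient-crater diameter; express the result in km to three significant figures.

In SI units: v = 32500 m/s.
ρ_i^0.398 = 1300^0.398 = 17.35
d^0.82 = 98.5^0.82 = 43.11
v^0.41 = 32500^0.41 = 70.77
g^-0.22 = 9.81^-0.22 = 0.6051
D = 0.0659 × 17.35 × 43.11 × 70.77 × 0.6051 = 2111 m
   = 2.111 km

D ≈ 2.11 km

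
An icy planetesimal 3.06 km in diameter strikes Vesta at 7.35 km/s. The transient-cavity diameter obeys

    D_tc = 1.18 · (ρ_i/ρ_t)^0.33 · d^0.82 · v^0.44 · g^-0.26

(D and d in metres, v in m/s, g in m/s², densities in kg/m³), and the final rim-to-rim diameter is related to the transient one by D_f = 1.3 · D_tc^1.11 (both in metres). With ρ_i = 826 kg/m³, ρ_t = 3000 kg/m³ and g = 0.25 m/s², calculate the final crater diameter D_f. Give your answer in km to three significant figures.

In SI: d = 3060 m, v = 7350 m/s.
(ρ_i/ρ_t)^0.33 = (826/3000)^0.33 = 0.6534
d^0.82 = 3060^0.82 = 721.6
v^0.44 = 7350^0.44 = 50.25
g^-0.26 = 0.25^-0.26 = 1.434
D_tc = 1.18 × 0.6534 × 721.6 × 50.25 × 1.434 = 40090 m
D_f = 1.3 × (40090)^1.11 = 1.672 × 10^5 m
     = 167.2 km

D_f ≈ 167 km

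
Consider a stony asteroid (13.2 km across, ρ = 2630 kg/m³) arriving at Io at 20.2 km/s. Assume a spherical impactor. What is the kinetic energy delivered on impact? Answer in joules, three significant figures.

d = 13200 m; v = 20200 m/s.
Mass m = (π/6) ρ d³ = (π/6) × 2630 × (13200)³ = 3.167 × 10^15 kg
E = ½ m v² = 0.5 × 3.167 × 10^15 × (20200)² = 6.461 × 10^23 J

E ≈ 6.46 × 10^23 J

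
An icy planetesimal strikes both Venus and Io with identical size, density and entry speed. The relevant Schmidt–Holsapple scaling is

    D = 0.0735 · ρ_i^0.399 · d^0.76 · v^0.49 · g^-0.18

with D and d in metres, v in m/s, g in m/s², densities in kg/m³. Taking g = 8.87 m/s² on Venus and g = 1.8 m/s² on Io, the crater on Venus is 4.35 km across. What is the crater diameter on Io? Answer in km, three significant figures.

All impactor-dependent factors cancel in the ratio, leaving D_Io/D_Venus = (g_Io/g_Venus)^-0.18.
(1.8/8.87)^-0.18 = 0.2029^-0.18 = 1.333
D_Io = 1.333 × 4.35 km = 5.80 km

D ≈ 5.80 km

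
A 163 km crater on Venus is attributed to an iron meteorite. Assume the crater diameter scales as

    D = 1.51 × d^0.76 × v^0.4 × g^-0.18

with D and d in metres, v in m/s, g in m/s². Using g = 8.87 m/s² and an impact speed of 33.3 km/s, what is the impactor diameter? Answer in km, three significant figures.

d ≈ 29.3 km

Rearranging for d: d = [D / (1.51 · 33300^0.4 · 8.87^-0.18)]^(1/0.76).
D = 163000 m.
33300^0.4 = 64.41
8.87^-0.18 = 0.6751
Denominator = 1.51 × 64.41 × 0.6751 = 65.66
D / 65.66 = 163000 / 65.66 = 2482
d = 2482^(1/0.76) = 2482^1.3158 = 29301 m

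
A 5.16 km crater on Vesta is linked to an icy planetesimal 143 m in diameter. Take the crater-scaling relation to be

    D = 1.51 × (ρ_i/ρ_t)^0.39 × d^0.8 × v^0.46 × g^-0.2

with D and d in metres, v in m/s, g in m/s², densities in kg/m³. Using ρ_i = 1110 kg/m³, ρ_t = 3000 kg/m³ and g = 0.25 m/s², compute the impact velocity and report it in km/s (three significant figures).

Rearranging for v: v = [D / (1.51 · (1110/3000)^0.39 · 143^0.8 · 0.25^-0.2)]^(1/0.46).
D = 5160 m.
(1110/3000)^0.39 = 0.6786
143^0.8 = 53.00
0.25^-0.2 = 1.320
Denominator = 1.51 × 0.6786 × 53.00 × 1.320 = 71.69
D / 71.69 = 5160 / 71.69 = 71.98
v = 71.98^(1/0.46) = 71.98^2.1739 = 10899 m/s

v ≈ 10.9 km/s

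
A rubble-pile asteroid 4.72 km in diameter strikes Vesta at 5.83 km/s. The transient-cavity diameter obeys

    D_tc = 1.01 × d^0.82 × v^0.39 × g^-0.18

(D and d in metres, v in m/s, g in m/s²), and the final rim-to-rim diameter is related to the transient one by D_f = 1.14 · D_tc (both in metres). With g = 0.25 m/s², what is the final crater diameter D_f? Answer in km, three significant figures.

D_f ≈ 44.8 km

In SI: d = 4720 m, v = 5830 m/s.
d^0.82 = 4720^0.82 = 1030
v^0.39 = 5830^0.39 = 29.42
g^-0.18 = 0.25^-0.18 = 1.283
D_tc = 1.01 × 1030 × 29.42 × 1.283 = 39270 m
D_f = 1.14 × 39270 = 44768 m
     = 44.77 km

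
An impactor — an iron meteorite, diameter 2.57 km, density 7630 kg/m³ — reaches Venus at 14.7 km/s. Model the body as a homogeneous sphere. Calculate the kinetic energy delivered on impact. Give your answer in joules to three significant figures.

E ≈ 7.33 × 10^21 J

d = 2570 m; v = 14700 m/s.
Mass m = (π/6) ρ d³ = (π/6) × 7630 × (2570)³ = 6.781 × 10^13 kg
E = ½ m v² = 0.5 × 6.781 × 10^13 × (14700)² = 7.327 × 10^21 J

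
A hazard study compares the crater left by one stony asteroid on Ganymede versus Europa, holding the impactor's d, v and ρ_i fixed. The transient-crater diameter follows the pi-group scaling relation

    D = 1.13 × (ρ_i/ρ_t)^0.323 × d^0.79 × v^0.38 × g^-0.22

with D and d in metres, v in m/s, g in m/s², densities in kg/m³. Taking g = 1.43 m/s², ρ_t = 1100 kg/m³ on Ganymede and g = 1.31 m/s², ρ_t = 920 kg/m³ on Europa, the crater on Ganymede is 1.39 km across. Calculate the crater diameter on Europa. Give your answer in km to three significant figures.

The impactor-only factors (d, v, ρ_i) cancel in the ratio, leaving D_Europa/D_Ganymede = (g_Europa/g_Ganymede)^-0.22 · (ρ_t,Ganymede/ρ_t,Europa)^0.323.
(1.31/1.43)^-0.22 = 0.9161^-0.22 = 1.019
(1100/920)^0.323 = 1.196^0.323 = 1.060
Ratio = 1.019 × 1.060 = 1.080
D_Europa = 1.080 × 1.39 km = 1.50 km

D ≈ 1.50 km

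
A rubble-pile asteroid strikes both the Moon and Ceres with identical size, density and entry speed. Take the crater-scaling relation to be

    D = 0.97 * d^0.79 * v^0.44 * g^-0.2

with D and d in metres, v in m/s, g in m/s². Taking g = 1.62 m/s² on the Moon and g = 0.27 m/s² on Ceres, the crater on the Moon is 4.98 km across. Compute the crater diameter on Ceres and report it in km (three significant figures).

All impactor-dependent factors cancel in the ratio, leaving D_Ceres/D_Moon = (g_Ceres/g_Moon)^-0.2.
(0.27/1.62)^-0.2 = 0.1667^-0.2 = 1.431
D_Ceres = 1.431 × 4.98 km = 7.13 km

D ≈ 7.13 km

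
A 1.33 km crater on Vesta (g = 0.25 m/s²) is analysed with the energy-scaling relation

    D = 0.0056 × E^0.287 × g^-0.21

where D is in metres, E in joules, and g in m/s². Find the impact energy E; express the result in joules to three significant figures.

Rearranging: E = [D / (0.0056 · g^-0.21)]^(1/0.287).
D = 1330 m.
g^-0.21 = 0.25^-0.21 = 1.338
D / (0.0056 × 1.338) = 1330 / (7.493 × 10^-3) = 1.775 × 10^5
E = (1.775 × 10^5)^3.4843 = 1.949 × 10^18 J

E ≈ 1.95 × 10^18 J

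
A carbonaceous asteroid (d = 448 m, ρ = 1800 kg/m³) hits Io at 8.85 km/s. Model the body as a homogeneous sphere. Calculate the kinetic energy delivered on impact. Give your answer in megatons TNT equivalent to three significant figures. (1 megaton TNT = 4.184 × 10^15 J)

v = 8850 m/s.
Mass m = (π/6) ρ d³ = (π/6) × 1800 × (448)³ = 8.474 × 10^10 kg
E = ½ m v² = 0.5 × 8.474 × 10^10 × (8850)² = 3.319 × 10^18 J
   = 3.319 × 10^18 / 4.184×10^15 = 793.3 Mt

E ≈ 793 Mt TNT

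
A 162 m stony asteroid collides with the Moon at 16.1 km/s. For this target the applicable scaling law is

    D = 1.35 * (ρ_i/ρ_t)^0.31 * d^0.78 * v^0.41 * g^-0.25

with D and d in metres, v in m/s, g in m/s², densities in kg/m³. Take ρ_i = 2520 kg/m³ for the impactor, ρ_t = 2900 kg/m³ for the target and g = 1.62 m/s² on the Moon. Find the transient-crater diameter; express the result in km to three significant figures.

In SI units: v = 16100 m/s.
(ρ_i/ρ_t)^0.31 = (2520/2900)^0.31 = 0.9574
d^0.78 = 162^0.78 = 52.90
v^0.41 = 16100^0.41 = 53.06
g^-0.25 = 1.62^-0.25 = 0.8864
D = 1.35 × 0.9574 × 52.90 × 53.06 × 0.8864 = 3216 m
   = 3.216 km

D ≈ 3.22 km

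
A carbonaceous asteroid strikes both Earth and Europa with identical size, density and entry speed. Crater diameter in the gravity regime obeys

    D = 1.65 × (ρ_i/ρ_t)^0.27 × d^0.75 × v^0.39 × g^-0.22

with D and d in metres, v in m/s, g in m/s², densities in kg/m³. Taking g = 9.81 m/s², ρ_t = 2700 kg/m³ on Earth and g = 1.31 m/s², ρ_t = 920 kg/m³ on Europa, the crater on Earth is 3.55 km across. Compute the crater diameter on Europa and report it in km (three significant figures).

The impactor-only factors (d, v, ρ_i) cancel in the ratio, leaving D_Europa/D_Earth = (g_Europa/g_Earth)^-0.22 · (ρ_t,Earth/ρ_t,Europa)^0.27.
(1.31/9.81)^-0.22 = 0.1335^-0.22 = 1.557
(2700/920)^0.27 = 2.935^0.27 = 1.337
Ratio = 1.557 × 1.337 = 2.082
D_Europa = 2.082 × 3.55 km = 7.39 km

D ≈ 7.39 km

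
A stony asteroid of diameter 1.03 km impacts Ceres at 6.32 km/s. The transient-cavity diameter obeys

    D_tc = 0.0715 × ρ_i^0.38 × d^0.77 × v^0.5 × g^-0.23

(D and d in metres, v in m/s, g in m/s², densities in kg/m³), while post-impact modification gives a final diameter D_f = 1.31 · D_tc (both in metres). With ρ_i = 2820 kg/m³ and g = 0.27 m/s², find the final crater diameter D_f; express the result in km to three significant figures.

D_f ≈ 43.0 km

In SI: d = 1030 m, v = 6320 m/s.
ρ_i^0.38 = 2820^0.38 = 20.47
d^0.77 = 1030^0.77 = 208.9
v^0.5 = 6320^0.5 = 79.50
g^-0.23 = 0.27^-0.23 = 1.351
D_tc = 0.0715 × 20.47 × 208.9 × 79.50 × 1.351 = 32840 m
D_f = 1.31 × 32840 = 43020 m
     = 43.02 km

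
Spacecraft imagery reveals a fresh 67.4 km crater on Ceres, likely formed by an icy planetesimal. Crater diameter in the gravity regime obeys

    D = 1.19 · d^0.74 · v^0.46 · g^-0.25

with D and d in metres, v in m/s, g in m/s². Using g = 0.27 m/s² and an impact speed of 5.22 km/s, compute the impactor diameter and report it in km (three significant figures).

d ≈ 8.32 km

Rearranging for d: d = [D / (1.19 · 5220^0.46 · 0.27^-0.25)]^(1/0.74).
D = 67400 m.
5220^0.46 = 51.30
0.27^-0.25 = 1.387
Denominator = 1.19 × 51.30 × 1.387 = 84.67
D / 84.67 = 67400 / 84.67 = 796.0
d = 796.0^(1/0.74) = 796.0^1.3514 = 8323 m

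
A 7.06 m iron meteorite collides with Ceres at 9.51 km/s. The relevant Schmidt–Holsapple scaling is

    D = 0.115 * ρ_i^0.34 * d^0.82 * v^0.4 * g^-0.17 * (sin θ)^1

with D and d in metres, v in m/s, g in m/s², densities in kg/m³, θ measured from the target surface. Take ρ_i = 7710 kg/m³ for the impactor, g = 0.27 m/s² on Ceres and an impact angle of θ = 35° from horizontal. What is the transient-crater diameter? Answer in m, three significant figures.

In SI units: v = 9510 m/s.
ρ_i^0.34 = 7710^0.34 = 20.97
d^0.82 = 7.06^0.82 = 4.966
v^0.4 = 9510^0.4 = 39.02
g^-0.17 = 0.27^-0.17 = 1.249
(sin 35°)^1 = 0.5736^1 = 0.5736
D = 0.115 × 20.97 × 4.966 × 39.02 × 1.249 × 0.5736 = 334.8 m

D ≈ 335 m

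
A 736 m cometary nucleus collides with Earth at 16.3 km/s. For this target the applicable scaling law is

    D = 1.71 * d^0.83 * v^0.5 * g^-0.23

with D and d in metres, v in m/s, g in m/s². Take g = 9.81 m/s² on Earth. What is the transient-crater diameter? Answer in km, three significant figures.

In SI units: v = 16300 m/s.
d^0.83 = 736^0.83 = 239.6
v^0.5 = 16300^0.5 = 127.7
g^-0.23 = 9.81^-0.23 = 0.5914
D = 1.71 × 239.6 × 127.7 × 0.5914 = 30942 m
   = 30.94 km

D ≈ 30.9 km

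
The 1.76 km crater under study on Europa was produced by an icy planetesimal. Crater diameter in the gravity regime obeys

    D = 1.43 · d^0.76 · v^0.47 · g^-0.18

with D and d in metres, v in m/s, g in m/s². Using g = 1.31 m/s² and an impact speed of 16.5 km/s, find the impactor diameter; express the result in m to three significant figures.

d ≈ 30.6 m

Rearranging for d: d = [D / (1.43 · 16500^0.47 · 1.31^-0.18)]^(1/0.76).
D = 1760 m.
16500^0.47 = 95.99
1.31^-0.18 = 0.9526
Denominator = 1.43 × 95.99 × 0.9526 = 130.8
D / 130.8 = 1760 / 130.8 = 13.46
d = 13.46^(1/0.76) = 13.46^1.3158 = 30.59 m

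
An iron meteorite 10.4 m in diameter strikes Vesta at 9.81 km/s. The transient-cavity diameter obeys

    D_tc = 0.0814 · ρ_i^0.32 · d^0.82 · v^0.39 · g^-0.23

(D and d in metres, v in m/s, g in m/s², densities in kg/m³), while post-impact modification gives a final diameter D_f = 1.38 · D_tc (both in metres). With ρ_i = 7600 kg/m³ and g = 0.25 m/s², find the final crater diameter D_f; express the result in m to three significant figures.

v = 9810 m/s.
ρ_i^0.32 = 7600^0.32 = 17.45
d^0.82 = 10.4^0.82 = 6.823
v^0.39 = 9810^0.39 = 36.04
g^-0.23 = 0.25^-0.23 = 1.376
D_tc = 0.0814 × 17.45 × 6.823 × 36.04 × 1.376 = 480.6 m
D_f = 1.38 × 480.6 = 663.2 m

D_f ≈ 663 m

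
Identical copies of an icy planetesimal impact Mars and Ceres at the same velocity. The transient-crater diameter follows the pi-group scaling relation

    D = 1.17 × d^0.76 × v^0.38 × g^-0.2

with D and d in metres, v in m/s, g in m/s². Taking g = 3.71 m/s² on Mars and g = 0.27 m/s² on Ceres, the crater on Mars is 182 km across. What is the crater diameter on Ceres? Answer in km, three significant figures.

D ≈ 307 km

All impactor-dependent factors cancel in the ratio, leaving D_Ceres/D_Mars = (g_Ceres/g_Mars)^-0.2.
(0.27/3.71)^-0.2 = 0.07278^-0.2 = 1.689
D_Ceres = 1.689 × 182 km = 307 km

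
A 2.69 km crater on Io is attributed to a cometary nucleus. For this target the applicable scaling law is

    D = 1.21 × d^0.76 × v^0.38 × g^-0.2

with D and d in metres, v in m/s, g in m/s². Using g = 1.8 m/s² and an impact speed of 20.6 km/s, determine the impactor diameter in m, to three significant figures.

Rearranging for d: d = [D / (1.21 · 20600^0.38 · 1.8^-0.2)]^(1/0.76).
D = 2690 m.
20600^0.38 = 43.58
1.8^-0.2 = 0.8891
Denominator = 1.21 × 43.58 × 0.8891 = 46.88
D / 46.88 = 2690 / 46.88 = 57.38
d = 57.38^(1/0.76) = 57.38^1.3158 = 206.1 m

d ≈ 206 m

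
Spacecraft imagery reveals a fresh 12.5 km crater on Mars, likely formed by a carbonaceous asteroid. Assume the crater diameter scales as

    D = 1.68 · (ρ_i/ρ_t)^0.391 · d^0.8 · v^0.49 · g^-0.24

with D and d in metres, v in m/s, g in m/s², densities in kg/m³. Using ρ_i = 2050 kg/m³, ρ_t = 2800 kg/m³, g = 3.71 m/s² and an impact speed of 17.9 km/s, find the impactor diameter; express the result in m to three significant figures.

d ≈ 296 m

Rearranging for d: d = [D / (1.68 · (2050/2800)^0.391 · 17900^0.49 · 3.71^-0.24)]^(1/0.8).
D = 12500 m.
(2050/2800)^0.391 = 0.8852
17900^0.49 = 121.3
3.71^-0.24 = 0.7300
Denominator = 1.68 × 0.8852 × 121.3 × 0.7300 = 131.7
D / 131.7 = 12500 / 131.7 = 94.91
d = 94.91^(1/0.8) = 94.91^1.25 = 296.2 m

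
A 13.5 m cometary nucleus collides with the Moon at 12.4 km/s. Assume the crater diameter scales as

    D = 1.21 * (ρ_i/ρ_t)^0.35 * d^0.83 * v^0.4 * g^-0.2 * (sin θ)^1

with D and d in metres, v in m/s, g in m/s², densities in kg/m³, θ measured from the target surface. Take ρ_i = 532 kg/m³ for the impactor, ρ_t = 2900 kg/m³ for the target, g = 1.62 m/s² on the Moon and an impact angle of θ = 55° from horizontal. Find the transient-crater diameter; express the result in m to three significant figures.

In SI units: v = 12400 m/s.
(ρ_i/ρ_t)^0.35 = (532/2900)^0.35 = 0.5524
d^0.83 = 13.5^0.83 = 8.673
v^0.4 = 12400^0.4 = 43.39
g^-0.2 = 1.62^-0.2 = 0.9080
(sin 55°)^1 = 0.8192^1 = 0.8192
D = 1.21 × 0.5524 × 8.673 × 43.39 × 0.9080 × 0.8192 = 187.1 m

D ≈ 187 m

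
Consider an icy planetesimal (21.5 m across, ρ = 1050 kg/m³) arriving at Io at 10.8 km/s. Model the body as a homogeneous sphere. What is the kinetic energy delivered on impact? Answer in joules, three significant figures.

v = 10800 m/s.
Mass m = (π/6) ρ d³ = (π/6) × 1050 × (21.5)³ = 5.464 × 10^6 kg
E = ½ m v² = 0.5 × 5.464 × 10^6 × (10800)² = 3.187 × 10^14 J

E ≈ 3.19 × 10^14 J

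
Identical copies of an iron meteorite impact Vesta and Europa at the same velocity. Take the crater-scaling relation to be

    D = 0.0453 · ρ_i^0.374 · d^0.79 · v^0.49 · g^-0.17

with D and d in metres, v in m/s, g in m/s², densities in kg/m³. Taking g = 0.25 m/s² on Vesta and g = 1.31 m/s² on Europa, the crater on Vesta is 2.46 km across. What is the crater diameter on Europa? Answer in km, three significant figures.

All impactor-dependent factors cancel in the ratio, leaving D_Europa/D_Vesta = (g_Europa/g_Vesta)^-0.17.
(1.31/0.25)^-0.17 = 5.240^-0.17 = 0.7546
D_Europa = 0.7546 × 2.46 km = 1.86 km

D ≈ 1.86 km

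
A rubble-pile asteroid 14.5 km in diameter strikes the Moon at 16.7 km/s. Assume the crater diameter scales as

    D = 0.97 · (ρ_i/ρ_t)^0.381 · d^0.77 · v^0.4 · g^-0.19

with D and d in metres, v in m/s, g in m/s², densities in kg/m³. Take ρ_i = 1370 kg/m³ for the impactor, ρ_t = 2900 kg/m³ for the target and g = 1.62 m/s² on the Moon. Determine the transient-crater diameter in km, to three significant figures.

In SI units: d = 14500 m, v = 16700 m/s.
(ρ_i/ρ_t)^0.381 = (1370/2900)^0.381 = 0.7515
d^0.77 = 14500^0.77 = 1600
v^0.4 = 16700^0.4 = 48.87
g^-0.19 = 1.62^-0.19 = 0.9124
D = 0.97 × 0.7515 × 1600 × 48.87 × 0.9124 = 52005 m
   = 52.01 km

D ≈ 52.0 km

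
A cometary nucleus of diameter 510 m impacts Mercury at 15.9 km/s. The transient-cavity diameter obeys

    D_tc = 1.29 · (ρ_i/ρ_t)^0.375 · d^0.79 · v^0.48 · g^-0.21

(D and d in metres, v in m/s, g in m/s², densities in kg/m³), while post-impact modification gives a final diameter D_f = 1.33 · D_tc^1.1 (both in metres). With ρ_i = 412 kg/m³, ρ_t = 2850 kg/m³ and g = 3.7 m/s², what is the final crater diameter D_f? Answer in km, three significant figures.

v = 15900 m/s.
(ρ_i/ρ_t)^0.375 = (412/2850)^0.375 = 0.4842
d^0.79 = 510^0.79 = 137.7
v^0.48 = 15900^0.48 = 103.9
g^-0.21 = 3.7^-0.21 = 0.7598
D_tc = 1.29 × 0.4842 × 137.7 × 103.9 × 0.7598 = 6790 m
D_f = 1.33 × (6790)^1.1 = 21823 m
     = 21.82 km

D_f ≈ 21.8 km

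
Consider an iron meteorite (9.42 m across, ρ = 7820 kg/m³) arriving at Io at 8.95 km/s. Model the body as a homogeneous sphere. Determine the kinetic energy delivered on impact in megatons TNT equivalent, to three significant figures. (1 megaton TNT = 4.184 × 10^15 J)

E ≈ 0.0328 Mt TNT

v = 8950 m/s.
Mass m = (π/6) ρ d³ = (π/6) × 7820 × (9.42)³ = 3.423 × 10^6 kg
E = ½ m v² = 0.5 × 3.423 × 10^6 × (8950)² = 1.371 × 10^14 J
   = 1.371 × 10^14 / 4.184×10^15 = 0.03277 Mt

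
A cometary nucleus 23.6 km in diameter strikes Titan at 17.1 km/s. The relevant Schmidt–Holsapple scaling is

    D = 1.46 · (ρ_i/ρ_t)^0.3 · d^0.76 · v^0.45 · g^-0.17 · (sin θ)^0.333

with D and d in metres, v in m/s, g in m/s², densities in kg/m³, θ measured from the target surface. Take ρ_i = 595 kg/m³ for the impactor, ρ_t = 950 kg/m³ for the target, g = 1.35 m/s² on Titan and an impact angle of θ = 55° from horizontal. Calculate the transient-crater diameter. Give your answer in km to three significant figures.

In SI units: d = 23600 m, v = 17100 m/s.
(ρ_i/ρ_t)^0.3 = (595/950)^0.3 = 0.8690
d^0.76 = 23600^0.76 = 2106
v^0.45 = 17100^0.45 = 80.32
g^-0.17 = 1.35^-0.17 = 0.9503
(sin 55°)^0.333 = 0.8192^0.333 = 0.9357
D = 1.46 × 0.8690 × 2106 × 80.32 × 0.9503 × 0.9357 = 1.908 × 10^5 m
   = 190.8 km

D ≈ 191 km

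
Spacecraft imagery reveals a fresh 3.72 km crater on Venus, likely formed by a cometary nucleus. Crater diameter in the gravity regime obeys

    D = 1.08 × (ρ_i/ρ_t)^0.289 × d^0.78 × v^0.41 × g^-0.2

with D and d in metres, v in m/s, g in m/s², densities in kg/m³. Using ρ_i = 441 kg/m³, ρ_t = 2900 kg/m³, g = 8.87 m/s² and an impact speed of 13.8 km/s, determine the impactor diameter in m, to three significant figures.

Rearranging for d: d = [D / (1.08 · (441/2900)^0.289 · 13800^0.41 · 8.87^-0.2)]^(1/0.78).
D = 3720 m.
(441/2900)^0.289 = 0.5802
13800^0.41 = 49.81
8.87^-0.2 = 0.6463
Denominator = 1.08 × 0.5802 × 49.81 × 0.6463 = 20.17
D / 20.17 = 3720 / 20.17 = 184.4
d = 184.4^(1/0.78) = 184.4^1.2821 = 803.4 m

d ≈ 803 m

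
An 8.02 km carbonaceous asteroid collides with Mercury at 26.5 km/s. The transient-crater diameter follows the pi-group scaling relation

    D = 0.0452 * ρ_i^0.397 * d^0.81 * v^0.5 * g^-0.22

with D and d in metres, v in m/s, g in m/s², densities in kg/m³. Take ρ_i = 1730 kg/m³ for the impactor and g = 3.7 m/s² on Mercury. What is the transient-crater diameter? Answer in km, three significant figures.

In SI units: d = 8020 m, v = 26500 m/s.
ρ_i^0.397 = 1730^0.397 = 19.30
d^0.81 = 8020^0.81 = 1453
v^0.5 = 26500^0.5 = 162.8
g^-0.22 = 3.7^-0.22 = 0.7499
D = 0.0452 × 19.30 × 1453 × 162.8 × 0.7499 = 1.547 × 10^5 m
   = 154.7 km

D ≈ 155 km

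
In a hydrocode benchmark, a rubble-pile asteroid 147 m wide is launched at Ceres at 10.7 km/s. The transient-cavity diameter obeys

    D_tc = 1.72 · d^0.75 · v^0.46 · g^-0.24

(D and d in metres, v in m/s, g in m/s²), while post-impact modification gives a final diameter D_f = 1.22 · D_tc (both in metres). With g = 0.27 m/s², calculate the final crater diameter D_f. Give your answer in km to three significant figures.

D_f ≈ 8.66 km

v = 10700 m/s.
d^0.75 = 147^0.75 = 42.22
v^0.46 = 10700^0.46 = 71.37
g^-0.24 = 0.27^-0.24 = 1.369
D_tc = 1.72 × 42.22 × 71.37 × 1.369 = 7095 m
D_f = 1.22 × 7095 = 8656 m
     = 8.656 km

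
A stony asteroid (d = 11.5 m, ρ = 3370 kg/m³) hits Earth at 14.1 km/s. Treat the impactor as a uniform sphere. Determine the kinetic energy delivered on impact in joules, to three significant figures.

v = 14100 m/s.
Mass m = (π/6) ρ d³ = (π/6) × 3370 × (11.5)³ = 2.684 × 10^6 kg
E = ½ m v² = 0.5 × 2.684 × 10^6 × (14100)² = 2.668 × 10^14 J

E ≈ 2.67 × 10^14 J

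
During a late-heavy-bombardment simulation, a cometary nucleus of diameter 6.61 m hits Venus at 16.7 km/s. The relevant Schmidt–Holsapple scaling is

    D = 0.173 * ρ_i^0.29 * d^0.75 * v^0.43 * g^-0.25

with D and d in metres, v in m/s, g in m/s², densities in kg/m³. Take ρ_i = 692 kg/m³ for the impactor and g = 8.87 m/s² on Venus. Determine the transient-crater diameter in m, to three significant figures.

In SI units: v = 16700 m/s.
ρ_i^0.29 = 692^0.29 = 6.662
d^0.75 = 6.61^0.75 = 4.122
v^0.43 = 16700^0.43 = 65.43
g^-0.25 = 8.87^-0.25 = 0.5795
D = 0.173 × 6.662 × 4.122 × 65.43 × 0.5795 = 180.1 m

D ≈ 180 m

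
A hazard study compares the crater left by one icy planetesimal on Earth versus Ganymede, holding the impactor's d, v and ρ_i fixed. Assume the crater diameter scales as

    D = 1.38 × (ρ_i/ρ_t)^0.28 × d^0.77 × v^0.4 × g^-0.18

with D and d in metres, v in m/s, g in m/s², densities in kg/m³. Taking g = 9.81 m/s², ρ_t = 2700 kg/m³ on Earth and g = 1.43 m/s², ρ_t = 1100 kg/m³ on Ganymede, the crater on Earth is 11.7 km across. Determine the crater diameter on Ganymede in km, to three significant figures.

The impactor-only factors (d, v, ρ_i) cancel in the ratio, leaving D_Ganymede/D_Earth = (g_Ganymede/g_Earth)^-0.18 · (ρ_t,Earth/ρ_t,Ganymede)^0.28.
(1.43/9.81)^-0.18 = 0.1458^-0.18 = 1.414
(2700/1100)^0.28 = 2.455^0.28 = 1.286
Ratio = 1.414 × 1.286 = 1.818
D_Ganymede = 1.818 × 11.7 km = 21.3 km

D ≈ 21.3 km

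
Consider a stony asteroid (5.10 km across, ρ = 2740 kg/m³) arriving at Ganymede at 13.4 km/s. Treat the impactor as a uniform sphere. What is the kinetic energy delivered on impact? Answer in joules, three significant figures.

E ≈ 1.71 × 10^22 J

d = 5100 m; v = 13400 m/s.
Mass m = (π/6) ρ d³ = (π/6) × 2740 × (5100)³ = 1.903 × 10^14 kg
E = ½ m v² = 0.5 × 1.903 × 10^14 × (13400)² = 1.709 × 10^22 J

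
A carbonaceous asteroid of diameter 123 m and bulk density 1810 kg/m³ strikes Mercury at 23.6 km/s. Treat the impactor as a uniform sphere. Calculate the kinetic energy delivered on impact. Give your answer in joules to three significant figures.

E ≈ 4.91 × 10^17 J

v = 23600 m/s.
Mass m = (π/6) ρ d³ = (π/6) × 1810 × (123)³ = 1.764 × 10^9 kg
E = ½ m v² = 0.5 × 1.764 × 10^9 × (23600)² = 4.912 × 10^17 J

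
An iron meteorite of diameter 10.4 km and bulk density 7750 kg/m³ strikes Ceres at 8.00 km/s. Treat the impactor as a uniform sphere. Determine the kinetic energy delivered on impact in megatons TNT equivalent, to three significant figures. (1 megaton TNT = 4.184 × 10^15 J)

E ≈ 3.49 × 10^7 Mt TNT

d = 10400 m; v = 8000 m/s.
Mass m = (π/6) ρ d³ = (π/6) × 7750 × (10400)³ = 4.565 × 10^15 kg
E = ½ m v² = 0.5 × 4.565 × 10^15 × (8000)² = 1.461 × 10^23 J
   = 1.461 × 10^23 / 4.184×10^15 = 3.492 × 10^7 Mt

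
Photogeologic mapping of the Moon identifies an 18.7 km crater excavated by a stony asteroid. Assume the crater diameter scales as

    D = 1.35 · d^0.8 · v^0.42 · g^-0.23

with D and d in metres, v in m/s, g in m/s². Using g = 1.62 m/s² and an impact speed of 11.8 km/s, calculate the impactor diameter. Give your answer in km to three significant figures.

d ≈ 1.26 km

Rearranging for d: d = [D / (1.35 · 11800^0.42 · 1.62^-0.23)]^(1/0.8).
D = 18700 m.
11800^0.42 = 51.31
1.62^-0.23 = 0.8950
Denominator = 1.35 × 51.31 × 0.8950 = 62.00
D / 62.00 = 18700 / 62.00 = 301.6
d = 301.6^(1/0.8) = 301.6^1.25 = 1257 m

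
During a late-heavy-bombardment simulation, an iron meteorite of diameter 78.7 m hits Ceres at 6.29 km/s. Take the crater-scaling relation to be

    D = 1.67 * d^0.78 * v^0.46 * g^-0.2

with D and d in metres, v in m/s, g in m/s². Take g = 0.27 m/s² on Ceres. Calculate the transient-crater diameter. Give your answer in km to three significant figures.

In SI units: v = 6290 m/s.
d^0.78 = 78.7^0.78 = 30.12
v^0.46 = 6290^0.46 = 55.90
g^-0.2 = 0.27^-0.2 = 1.299
D = 1.67 × 30.12 × 55.90 × 1.299 = 3653 m
   = 3.653 km

D ≈ 3.65 km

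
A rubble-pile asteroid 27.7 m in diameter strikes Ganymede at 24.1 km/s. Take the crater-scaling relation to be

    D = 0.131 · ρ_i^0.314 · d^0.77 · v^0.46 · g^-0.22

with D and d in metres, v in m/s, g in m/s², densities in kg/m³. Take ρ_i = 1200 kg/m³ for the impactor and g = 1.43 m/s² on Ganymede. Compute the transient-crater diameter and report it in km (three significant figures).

D ≈ 1.50 km

In SI units: v = 24100 m/s.
ρ_i^0.314 = 1200^0.314 = 9.265
d^0.77 = 27.7^0.77 = 12.90
v^0.46 = 24100^0.46 = 103.7
g^-0.22 = 1.43^-0.22 = 0.9243
D = 0.131 × 9.265 × 12.90 × 103.7 × 0.9243 = 1501 m
   = 1.501 km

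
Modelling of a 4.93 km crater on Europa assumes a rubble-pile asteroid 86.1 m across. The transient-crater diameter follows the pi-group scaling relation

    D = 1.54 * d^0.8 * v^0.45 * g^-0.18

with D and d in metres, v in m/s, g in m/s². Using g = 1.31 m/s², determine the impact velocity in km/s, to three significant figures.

v ≈ 24.9 km/s

Rearranging for v: v = [D / (1.54 · 86.1^0.8 · 1.31^-0.18)]^(1/0.45).
D = 4930 m.
86.1^0.8 = 35.32
1.31^-0.18 = 0.9526
Denominator = 1.54 × 35.32 × 0.9526 = 51.81
D / 51.81 = 4930 / 51.81 = 95.16
v = 95.16^(1/0.45) = 95.16^2.2222 = 24918 m/s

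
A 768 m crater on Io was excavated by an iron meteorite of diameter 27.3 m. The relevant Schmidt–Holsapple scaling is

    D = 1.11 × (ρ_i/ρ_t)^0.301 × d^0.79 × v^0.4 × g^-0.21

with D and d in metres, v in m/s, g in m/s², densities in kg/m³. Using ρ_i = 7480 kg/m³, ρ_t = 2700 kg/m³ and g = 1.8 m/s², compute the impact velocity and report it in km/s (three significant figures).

Rearranging for v: v = [D / (1.11 · (7480/2700)^0.301 · 27.3^0.79 · 1.8^-0.21)]^(1/0.4).
(7480/2700)^0.301 = 1.359
27.3^0.79 = 13.63
1.8^-0.21 = 0.8839
Denominator = 1.11 × 1.359 × 13.63 × 0.8839 = 18.17
D / 18.17 = 768 / 18.17 = 42.27
v = 42.27^(1/0.4) = 42.27^2.5 = 11617 m/s

v ≈ 11.6 km/s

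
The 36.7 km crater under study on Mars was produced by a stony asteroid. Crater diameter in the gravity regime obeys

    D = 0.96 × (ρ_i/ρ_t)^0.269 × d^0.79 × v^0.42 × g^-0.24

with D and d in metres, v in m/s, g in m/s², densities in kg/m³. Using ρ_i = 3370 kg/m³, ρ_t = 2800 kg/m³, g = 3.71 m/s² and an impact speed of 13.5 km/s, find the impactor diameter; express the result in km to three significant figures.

Rearranging for d: d = [D / (0.96 · (3370/2800)^0.269 · 13500^0.42 · 3.71^-0.24)]^(1/0.79).
D = 36700 m.
(3370/2800)^0.269 = 1.051
13500^0.42 = 54.29
3.71^-0.24 = 0.7300
Denominator = 0.96 × 1.051 × 54.29 × 0.7300 = 39.99
D / 39.99 = 36700 / 39.99 = 917.7
d = 917.7^(1/0.79) = 917.7^1.2658 = 5626 m

d ≈ 5.63 km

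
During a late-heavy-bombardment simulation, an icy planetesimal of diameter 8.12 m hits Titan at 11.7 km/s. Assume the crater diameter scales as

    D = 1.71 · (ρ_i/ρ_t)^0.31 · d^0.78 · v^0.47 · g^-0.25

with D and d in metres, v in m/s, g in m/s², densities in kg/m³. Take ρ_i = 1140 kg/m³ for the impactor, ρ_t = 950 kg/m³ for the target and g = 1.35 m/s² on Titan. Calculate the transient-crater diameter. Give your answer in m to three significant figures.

In SI units: v = 11700 m/s.
(ρ_i/ρ_t)^0.31 = (1140/950)^0.31 = 1.058
d^0.78 = 8.12^0.78 = 5.122
v^0.47 = 11700^0.47 = 81.67
g^-0.25 = 1.35^-0.25 = 0.9277
D = 1.71 × 1.058 × 5.122 × 81.67 × 0.9277 = 702.1 m

D ≈ 702 m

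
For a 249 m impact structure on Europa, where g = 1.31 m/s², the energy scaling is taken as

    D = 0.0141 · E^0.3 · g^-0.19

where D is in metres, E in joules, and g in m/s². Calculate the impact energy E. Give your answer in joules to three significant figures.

E ≈ 1.70 × 10^14 J

Rearranging: E = [D / (0.0141 · g^-0.19)]^(1/0.3).
g^-0.19 = 1.31^-0.19 = 0.9500
D / (0.0141 × 0.9500) = 249 / (0.01339) = 1.860 × 10^4
E = (1.860 × 10^4)^3.3333 = 1.704 × 10^14 J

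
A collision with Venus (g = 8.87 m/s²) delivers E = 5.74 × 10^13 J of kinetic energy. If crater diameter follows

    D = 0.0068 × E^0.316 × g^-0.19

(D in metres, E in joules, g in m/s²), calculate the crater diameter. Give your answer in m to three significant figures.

D ≈ 100 m

E^0.316 = (5.74 × 10^13)^0.316 = 2.227 × 10^4
g^-0.19 = 8.87^-0.19 = 0.6605
D = 0.0068 × 2.227 × 10^4 × 0.6605 = 100.0 m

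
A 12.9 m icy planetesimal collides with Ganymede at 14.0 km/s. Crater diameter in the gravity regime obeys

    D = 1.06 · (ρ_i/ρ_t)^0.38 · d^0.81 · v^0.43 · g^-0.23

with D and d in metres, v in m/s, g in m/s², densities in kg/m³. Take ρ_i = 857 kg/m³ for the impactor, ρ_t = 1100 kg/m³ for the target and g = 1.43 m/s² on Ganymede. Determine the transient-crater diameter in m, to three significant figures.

D ≈ 427 m

In SI units: v = 14000 m/s.
(ρ_i/ρ_t)^0.38 = (857/1100)^0.38 = 0.9095
d^0.81 = 12.9^0.81 = 7.936
v^0.43 = 14000^0.43 = 60.65
g^-0.23 = 1.43^-0.23 = 0.9210
D = 1.06 × 0.9095 × 7.936 × 60.65 × 0.9210 = 427.4 m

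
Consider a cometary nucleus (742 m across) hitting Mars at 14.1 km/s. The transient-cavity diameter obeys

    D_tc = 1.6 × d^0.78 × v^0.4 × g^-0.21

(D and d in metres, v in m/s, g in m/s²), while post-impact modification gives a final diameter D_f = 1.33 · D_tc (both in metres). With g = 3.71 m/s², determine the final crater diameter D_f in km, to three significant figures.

v = 14100 m/s.
d^0.78 = 742^0.78 = 173.3
v^0.4 = 14100^0.4 = 45.68
g^-0.21 = 3.71^-0.21 = 0.7593
D_tc = 1.6 × 173.3 × 45.68 × 0.7593 = 9617 m
D_f = 1.33 × 9617 = 12791 m
     = 12.79 km

D_f ≈ 12.8 km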